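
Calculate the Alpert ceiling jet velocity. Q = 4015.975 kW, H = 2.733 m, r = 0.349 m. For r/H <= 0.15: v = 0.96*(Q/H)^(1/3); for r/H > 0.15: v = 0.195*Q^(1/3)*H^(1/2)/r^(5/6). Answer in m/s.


r/H = 0.349 / 2.733 = 0.12770
r/H <= 0.15, so v = 0.96*(Q/H)^(1/3)
Q/H = 1469.4
(Q/H)^(1/3) = 11.369
v = 0.96 * 11.369 = 10.914 m/s

10.914 m/s


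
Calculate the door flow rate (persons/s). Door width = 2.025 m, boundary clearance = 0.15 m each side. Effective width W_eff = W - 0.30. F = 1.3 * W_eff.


W_eff = 2.025 - 0.30 = 1.725 m
F = 1.3 * 1.725 = 2.2425 persons/s

2.2425 persons/s


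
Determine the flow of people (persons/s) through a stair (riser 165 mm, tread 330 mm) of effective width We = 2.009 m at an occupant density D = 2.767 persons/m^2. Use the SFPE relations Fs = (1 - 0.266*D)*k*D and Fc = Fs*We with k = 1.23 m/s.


1 - 0.266*D = 1 - 0.266*2.767 = 0.26398
Fs = 0.26398 * 1.23 * 2.767 = 0.89843 persons/(s*m)
Fc = 0.89843 * 2.009 = 1.8049 persons/s

1.8049 persons/s


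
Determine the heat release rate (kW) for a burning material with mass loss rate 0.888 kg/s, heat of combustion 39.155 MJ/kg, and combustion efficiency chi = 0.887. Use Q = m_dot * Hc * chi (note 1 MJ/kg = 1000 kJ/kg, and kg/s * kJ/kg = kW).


Hc = 39.155 MJ/kg = 39.155 * 1000 kJ/kg = 39155 kJ/kg
Q = 0.888 kg/s * 39155 kJ/kg * 0.887 = 30841 kW

30841 kW


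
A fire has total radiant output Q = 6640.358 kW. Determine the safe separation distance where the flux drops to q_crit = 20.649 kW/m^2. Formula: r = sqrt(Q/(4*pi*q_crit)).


4*pi*q_crit = 259.48
Q/(4*pi*q_crit) = 25.591
r = sqrt(25.591) = 5.0587 m

5.0587 m


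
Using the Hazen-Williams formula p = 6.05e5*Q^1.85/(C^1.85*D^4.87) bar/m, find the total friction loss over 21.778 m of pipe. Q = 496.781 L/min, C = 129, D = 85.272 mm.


Q^1.85 = 97253
C^1.85 = 8027.7
D^4.87 = 2.5295e+09
p/m = 0.0028976 bar/m
p_total = 0.0028976 * 21.778 = 0.063104 bar

0.063104 bar


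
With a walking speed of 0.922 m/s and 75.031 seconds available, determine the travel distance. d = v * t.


d = 0.922 * 75.031 = 69.179 m

69.179 m


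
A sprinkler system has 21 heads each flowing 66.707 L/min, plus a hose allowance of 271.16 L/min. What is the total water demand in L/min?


Sprinkler demand = 21 * 66.707 = 1400.847 L/min
Total = 1400.847 + 271.16 = 1672.007 L/min

1672.007 L/min


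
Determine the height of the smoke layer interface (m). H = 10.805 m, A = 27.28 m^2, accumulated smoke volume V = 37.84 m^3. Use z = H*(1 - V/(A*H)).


V/(A*H) = 0.12838
1 - 0.12838 = 0.87162
z = 10.805 * 0.87162 = 9.4179 m

9.4179 m


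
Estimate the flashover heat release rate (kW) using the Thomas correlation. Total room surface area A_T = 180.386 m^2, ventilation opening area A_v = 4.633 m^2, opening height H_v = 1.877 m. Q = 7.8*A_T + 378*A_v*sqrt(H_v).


7.8*A_T = 1407.0
sqrt(H_v) = 1.3700
378*A_v*sqrt(H_v) = 2399.3
Q = 1407.0 + 2399.3 = 3806.3 kW

3806.3 kW


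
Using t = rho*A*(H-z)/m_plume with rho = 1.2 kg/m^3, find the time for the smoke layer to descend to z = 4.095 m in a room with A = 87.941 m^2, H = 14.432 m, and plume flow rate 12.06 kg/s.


H - z = 10.337 m
t = 1.2 * 87.941 * 10.337 / 12.06 = 90.452 s

90.452 s


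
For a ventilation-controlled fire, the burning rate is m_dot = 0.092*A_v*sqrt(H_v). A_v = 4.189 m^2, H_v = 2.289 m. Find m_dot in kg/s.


sqrt(H_v) = 1.5129
m_dot = 0.092 * 4.189 * 1.5129 = 0.58307 kg/s

0.58307 kg/s


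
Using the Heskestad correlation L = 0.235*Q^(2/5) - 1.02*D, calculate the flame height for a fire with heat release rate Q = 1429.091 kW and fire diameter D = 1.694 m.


Q^(2/5) = 18.282
0.235 * Q^(2/5) = 4.2963
1.02 * D = 1.7279
L = 2.5684 m

2.5684 m


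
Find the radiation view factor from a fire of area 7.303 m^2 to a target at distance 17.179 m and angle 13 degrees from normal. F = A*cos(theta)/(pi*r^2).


cos(13 deg) = 0.97437
pi*r^2 = 927.14
F = 7.303 * 0.97437 / 927.14 = 0.0076750

0.0076750


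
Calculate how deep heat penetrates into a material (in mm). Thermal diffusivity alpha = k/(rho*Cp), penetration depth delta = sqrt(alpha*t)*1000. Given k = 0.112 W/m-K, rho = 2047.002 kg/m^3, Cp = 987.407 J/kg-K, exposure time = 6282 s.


alpha = 0.112 / (2047.002 * 987.407) = 5.5412e-08 m^2/s
alpha * t = 0.00034810
delta = sqrt(0.00034810) * 1000 = 18.657 mm

18.657 mm


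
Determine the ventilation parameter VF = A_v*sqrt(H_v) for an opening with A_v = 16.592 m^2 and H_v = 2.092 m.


sqrt(H_v) = 1.4464
VF = 16.592 * 1.4464 = 23.998 m^(5/2)

23.998 m^(5/2)


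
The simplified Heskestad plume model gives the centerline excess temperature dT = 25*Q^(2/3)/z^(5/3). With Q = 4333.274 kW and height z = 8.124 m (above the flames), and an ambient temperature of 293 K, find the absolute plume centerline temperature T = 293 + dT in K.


Q^(2/3) = 265.79
z^(5/3) = 32.831
dT = 25 * 265.79 / 32.831 = 202.40 K
T = 293 + 202.40 = 495.40 K

495.40 K


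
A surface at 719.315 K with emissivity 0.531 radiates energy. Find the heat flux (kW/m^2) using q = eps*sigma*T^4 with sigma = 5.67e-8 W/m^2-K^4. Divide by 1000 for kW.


T^4 = 2.6772e+11
q = 0.531 * 5.67e-8 * 2.6772e+11 / 1000 = 8.0604 kW/m^2

8.0604 kW/m^2


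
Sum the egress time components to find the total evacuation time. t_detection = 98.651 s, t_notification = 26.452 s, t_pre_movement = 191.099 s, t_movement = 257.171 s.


Total = 98.651 + 26.452 + 191.099 + 257.171 = 573.373 s

573.373 s


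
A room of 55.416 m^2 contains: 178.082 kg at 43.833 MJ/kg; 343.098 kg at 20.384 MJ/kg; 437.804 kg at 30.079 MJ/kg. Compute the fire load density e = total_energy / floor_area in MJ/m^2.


Total energy = 178.082*43.833 + 343.098*20.384 + 437.804*30.079
= 7805.868 + 6993.710 + 13168.71
= 27968.28 MJ
e = 27968.28 / 55.416 = 504.70 MJ/m^2

504.70 MJ/m^2


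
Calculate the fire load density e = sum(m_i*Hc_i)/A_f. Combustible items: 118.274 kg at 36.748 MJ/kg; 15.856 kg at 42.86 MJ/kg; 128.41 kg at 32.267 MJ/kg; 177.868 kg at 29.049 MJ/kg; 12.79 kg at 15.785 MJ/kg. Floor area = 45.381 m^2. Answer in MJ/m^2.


Total energy = 118.274*36.748 + 15.856*42.86 + 128.41*32.267 + 177.868*29.049 + 12.79*15.785
= 4346.333 + 679.5882 + 4143.405 + 5166.888 + 201.8901
= 14538.10 MJ
e = 14538.10 / 45.381 = 320.36 MJ/m^2

320.36 MJ/m^2


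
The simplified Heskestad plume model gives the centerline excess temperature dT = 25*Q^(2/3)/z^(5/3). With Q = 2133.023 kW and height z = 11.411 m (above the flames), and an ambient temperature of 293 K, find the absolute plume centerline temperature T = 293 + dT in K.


Q^(2/3) = 165.70
z^(5/3) = 57.837
dT = 25 * 165.70 / 57.837 = 71.625 K
T = 293 + 71.625 = 364.62 K

364.62 K


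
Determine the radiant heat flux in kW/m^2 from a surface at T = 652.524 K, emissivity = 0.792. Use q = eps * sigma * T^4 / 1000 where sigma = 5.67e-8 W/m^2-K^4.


T^4 = 1.8130e+11
q = 0.792 * 5.67e-8 * 1.8130e+11 / 1000 = 8.1413 kW/m^2

8.1413 kW/m^2


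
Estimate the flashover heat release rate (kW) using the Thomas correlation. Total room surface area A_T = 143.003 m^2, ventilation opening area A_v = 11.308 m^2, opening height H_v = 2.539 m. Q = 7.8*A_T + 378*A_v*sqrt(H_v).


7.8*A_T = 1115.4
sqrt(H_v) = 1.5934
378*A_v*sqrt(H_v) = 6811.0
Q = 1115.4 + 6811.0 = 7926.4 kW

7926.4 kW


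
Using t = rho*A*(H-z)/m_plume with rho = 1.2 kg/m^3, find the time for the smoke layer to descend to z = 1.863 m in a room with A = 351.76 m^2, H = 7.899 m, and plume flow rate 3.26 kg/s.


H - z = 6.036 m
t = 1.2 * 351.76 * 6.036 / 3.26 = 781.55 s

781.55 s


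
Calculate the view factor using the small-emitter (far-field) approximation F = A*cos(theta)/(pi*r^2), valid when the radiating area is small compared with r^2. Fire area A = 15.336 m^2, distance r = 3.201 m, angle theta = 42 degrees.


cos(42 deg) = 0.74314
pi*r^2 = 32.190
F = 15.336 * 0.74314 / 32.190 = 0.35405

0.35405


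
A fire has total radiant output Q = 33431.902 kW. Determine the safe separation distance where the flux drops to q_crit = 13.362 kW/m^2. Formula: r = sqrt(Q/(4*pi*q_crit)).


4*pi*q_crit = 167.91
Q/(4*pi*q_crit) = 199.10
r = sqrt(199.10) = 14.110 m

14.110 m


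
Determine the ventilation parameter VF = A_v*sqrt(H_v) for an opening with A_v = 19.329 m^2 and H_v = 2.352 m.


sqrt(H_v) = 1.5336
VF = 19.329 * 1.5336 = 29.643 m^(5/2)

29.643 m^(5/2)


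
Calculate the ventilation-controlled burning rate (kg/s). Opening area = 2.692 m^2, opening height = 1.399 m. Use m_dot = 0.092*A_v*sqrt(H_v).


sqrt(H_v) = 1.1828
m_dot = 0.092 * 2.692 * 1.1828 = 0.29294 kg/s

0.29294 kg/s


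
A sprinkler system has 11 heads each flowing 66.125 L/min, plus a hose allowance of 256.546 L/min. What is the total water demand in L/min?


Sprinkler demand = 11 * 66.125 = 727.375 L/min
Total = 727.375 + 256.546 = 983.921 L/min

983.921 L/min


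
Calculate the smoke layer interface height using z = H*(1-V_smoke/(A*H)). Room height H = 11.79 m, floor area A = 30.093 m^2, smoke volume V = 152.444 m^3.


V/(A*H) = 0.42967
1 - 0.42967 = 0.57033
z = 11.79 * 0.57033 = 6.7242 m

6.7242 m


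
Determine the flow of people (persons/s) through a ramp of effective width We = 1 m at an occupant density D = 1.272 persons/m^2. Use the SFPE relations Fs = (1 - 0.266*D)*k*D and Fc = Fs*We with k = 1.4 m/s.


1 - 0.266*D = 1 - 0.266*1.272 = 0.66165
Fs = 0.66165 * 1.4 * 1.272 = 1.1783 persons/(s*m)
Fc = 1.1783 * 1 = 1.1783 persons/s

1.1783 persons/s


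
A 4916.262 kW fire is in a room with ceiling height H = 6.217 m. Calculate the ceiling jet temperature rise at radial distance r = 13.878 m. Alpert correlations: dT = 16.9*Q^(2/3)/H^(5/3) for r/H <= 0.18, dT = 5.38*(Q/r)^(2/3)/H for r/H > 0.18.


r/H = 13.878 / 6.217 = 2.2323
r/H > 0.18, so dT = 5.38*(Q/r)^(2/3)/H
Q/r = 354.25
(Q/r)^(2/3) = 50.066
dT = 5.38 * 50.066 / 6.217 = 43.325 K

43.325 K


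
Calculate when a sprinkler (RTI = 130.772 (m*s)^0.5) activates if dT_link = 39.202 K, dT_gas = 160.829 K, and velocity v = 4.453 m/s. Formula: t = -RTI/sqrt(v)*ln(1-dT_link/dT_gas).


dT_link/dT_gas = 0.24375
ln(1 - 0.24375) = -0.27938
t = -130.772 / sqrt(4.453) * -0.27938 = 17.314 s

17.314 s


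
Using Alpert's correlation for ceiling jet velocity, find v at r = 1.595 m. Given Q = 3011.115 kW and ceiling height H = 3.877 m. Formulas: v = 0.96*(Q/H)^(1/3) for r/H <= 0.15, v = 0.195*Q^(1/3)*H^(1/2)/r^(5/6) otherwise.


r/H = 1.595 / 3.877 = 0.41140
r/H > 0.15, so v = 0.195*Q^(1/3)*H^(1/2)/r^(5/6)
Q^(1/3) = 14.440
H^(1/2) = 1.9690
r^(5/6) = 1.4756
v = 0.195 * 14.440 * 1.9690 / 1.4756 = 3.7574 m/s

3.7574 m/s


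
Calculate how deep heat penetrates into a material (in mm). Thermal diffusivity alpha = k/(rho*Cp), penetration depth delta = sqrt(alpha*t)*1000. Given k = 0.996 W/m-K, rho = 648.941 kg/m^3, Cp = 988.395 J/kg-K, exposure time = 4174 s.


alpha = 0.996 / (648.941 * 988.395) = 1.5528e-06 m^2/s
alpha * t = 0.0064815
delta = sqrt(0.0064815) * 1000 = 80.508 mm

80.508 mm


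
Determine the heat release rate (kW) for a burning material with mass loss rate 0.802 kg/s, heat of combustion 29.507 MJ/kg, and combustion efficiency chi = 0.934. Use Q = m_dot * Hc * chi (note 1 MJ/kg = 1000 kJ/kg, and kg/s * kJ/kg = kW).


Hc = 29.507 MJ/kg = 29.507 * 1000 kJ/kg = 29507 kJ/kg
Q = 0.802 kg/s * 29507 kJ/kg * 0.934 = 22103 kW

22103 kW


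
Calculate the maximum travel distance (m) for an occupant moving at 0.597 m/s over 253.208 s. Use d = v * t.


d = 0.597 * 253.208 = 151.17 m

151.17 m


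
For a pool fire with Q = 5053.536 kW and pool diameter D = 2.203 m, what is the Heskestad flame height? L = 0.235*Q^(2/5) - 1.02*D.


Q^(2/5) = 30.300
0.235 * Q^(2/5) = 7.1204
1.02 * D = 2.2471
L = 4.8734 m

4.8734 m


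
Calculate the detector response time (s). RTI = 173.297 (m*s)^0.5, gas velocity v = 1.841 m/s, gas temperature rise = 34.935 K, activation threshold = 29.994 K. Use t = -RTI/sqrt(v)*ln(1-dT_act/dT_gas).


dT_act/dT_gas = 0.85857
ln(1 - 0.85857) = -1.9559
t = -173.297 / sqrt(1.841) * -1.9559 = 249.81 s

249.81 s


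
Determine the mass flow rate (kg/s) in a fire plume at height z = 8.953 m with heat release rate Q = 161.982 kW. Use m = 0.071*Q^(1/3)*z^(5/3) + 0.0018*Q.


Q^(1/3) = 5.4512
z^(5/3) = 38.602
First term = 0.071 * 5.4512 * 38.602 = 14.940
Second term = 0.0018 * 161.982 = 0.29157
m = 15.232 kg/s

15.232 kg/s


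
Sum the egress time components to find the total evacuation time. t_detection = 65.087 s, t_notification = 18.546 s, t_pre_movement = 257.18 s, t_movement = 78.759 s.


Total = 65.087 + 18.546 + 257.18 + 78.759 = 419.572 s

419.572 s


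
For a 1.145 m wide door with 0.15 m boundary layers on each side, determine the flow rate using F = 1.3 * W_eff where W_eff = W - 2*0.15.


W_eff = 1.145 - 0.30 = 0.845 m
F = 1.3 * 0.845 = 1.0985 persons/s

1.0985 persons/s


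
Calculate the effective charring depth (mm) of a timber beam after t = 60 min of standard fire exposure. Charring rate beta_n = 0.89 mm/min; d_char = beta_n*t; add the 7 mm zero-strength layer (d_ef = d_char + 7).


d_char = 0.89 * 60 = 53.4 mm
d_ef = 53.4 + 1.0*7 = 60.4 mm

60.4 mm


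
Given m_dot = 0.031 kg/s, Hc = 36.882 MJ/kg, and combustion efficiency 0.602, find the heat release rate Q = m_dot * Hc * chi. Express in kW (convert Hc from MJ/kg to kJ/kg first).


Hc = 36.882 MJ/kg = 36.882 * 1000 kJ/kg = 36882 kJ/kg
Q = 0.031 kg/s * 36882 kJ/kg * 0.602 = 688.29 kW

688.29 kW


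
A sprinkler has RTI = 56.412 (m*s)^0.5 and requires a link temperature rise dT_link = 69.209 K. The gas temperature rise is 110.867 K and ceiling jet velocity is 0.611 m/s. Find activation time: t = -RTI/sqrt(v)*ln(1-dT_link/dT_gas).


dT_link/dT_gas = 0.62425
ln(1 - 0.62425) = -0.97884
t = -56.412 / sqrt(0.611) * -0.97884 = 70.642 s

70.642 s


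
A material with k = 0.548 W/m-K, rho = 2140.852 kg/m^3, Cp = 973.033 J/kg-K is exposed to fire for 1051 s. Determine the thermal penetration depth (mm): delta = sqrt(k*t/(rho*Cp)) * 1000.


alpha = 0.548 / (2140.852 * 973.033) = 2.6307e-07 m^2/s
alpha * t = 0.00027648
delta = sqrt(0.00027648) * 1000 = 16.628 mm

16.628 mm


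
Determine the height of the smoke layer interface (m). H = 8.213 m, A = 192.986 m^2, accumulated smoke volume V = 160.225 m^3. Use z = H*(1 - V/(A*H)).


V/(A*H) = 0.10109
1 - 0.10109 = 0.89891
z = 8.213 * 0.89891 = 7.3828 m

7.3828 m


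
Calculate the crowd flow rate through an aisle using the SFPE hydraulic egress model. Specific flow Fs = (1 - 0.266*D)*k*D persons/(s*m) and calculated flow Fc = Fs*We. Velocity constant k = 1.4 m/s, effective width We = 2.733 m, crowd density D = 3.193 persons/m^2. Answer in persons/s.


1 - 0.266*D = 1 - 0.266*3.193 = 0.15066
Fs = 0.15066 * 1.4 * 3.193 = 0.67349 persons/(s*m)
Fc = 0.67349 * 2.733 = 1.8406 persons/s

1.8406 persons/s


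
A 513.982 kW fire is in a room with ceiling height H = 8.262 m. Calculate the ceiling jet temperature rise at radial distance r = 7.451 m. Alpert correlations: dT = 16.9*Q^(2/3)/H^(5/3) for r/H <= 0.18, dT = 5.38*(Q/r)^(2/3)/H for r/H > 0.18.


r/H = 7.451 / 8.262 = 0.90184
r/H > 0.18, so dT = 5.38*(Q/r)^(2/3)/H
Q/r = 68.982
(Q/r)^(2/3) = 16.820
dT = 5.38 * 16.820 / 8.262 = 10.953 K

10.953 K


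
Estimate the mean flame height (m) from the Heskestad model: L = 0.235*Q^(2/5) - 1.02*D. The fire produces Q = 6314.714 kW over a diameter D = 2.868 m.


Q^(2/5) = 33.124
0.235 * Q^(2/5) = 7.7841
1.02 * D = 2.9254
L = 4.8588 m

4.8588 m


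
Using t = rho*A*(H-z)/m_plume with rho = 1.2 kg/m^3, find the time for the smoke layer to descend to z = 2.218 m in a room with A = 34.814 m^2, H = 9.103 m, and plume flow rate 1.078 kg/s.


H - z = 6.885 m
t = 1.2 * 34.814 * 6.885 / 1.078 = 266.82 s

266.82 s


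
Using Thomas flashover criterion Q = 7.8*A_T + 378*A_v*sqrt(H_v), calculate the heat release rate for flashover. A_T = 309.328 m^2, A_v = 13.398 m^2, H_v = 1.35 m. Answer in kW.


7.8*A_T = 2412.8
sqrt(H_v) = 1.1619
378*A_v*sqrt(H_v) = 5884.4
Q = 2412.8 + 5884.4 = 8297.1 kW

8297.1 kW


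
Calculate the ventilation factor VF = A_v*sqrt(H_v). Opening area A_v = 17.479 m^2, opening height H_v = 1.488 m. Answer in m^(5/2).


sqrt(H_v) = 1.2198
VF = 17.479 * 1.2198 = 21.322 m^(5/2)

21.322 m^(5/2)


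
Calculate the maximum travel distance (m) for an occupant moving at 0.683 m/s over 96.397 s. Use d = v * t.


d = 0.683 * 96.397 = 65.839 m

65.839 m


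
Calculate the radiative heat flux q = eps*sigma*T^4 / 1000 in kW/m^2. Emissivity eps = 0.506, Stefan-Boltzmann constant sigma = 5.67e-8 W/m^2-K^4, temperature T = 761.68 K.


T^4 = 3.3658e+11
q = 0.506 * 5.67e-8 * 3.3658e+11 / 1000 = 9.6566 kW/m^2

9.6566 kW/m^2


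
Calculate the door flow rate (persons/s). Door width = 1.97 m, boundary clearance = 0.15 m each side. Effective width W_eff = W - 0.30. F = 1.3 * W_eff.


W_eff = 1.97 - 0.30 = 1.67 m
F = 1.3 * 1.67 = 2.171 persons/s

2.171 persons/s


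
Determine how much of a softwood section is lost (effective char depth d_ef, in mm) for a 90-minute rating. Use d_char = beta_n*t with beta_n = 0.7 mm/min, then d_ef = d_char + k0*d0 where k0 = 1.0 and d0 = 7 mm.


d_char = 0.7 * 90 = 63 mm
d_ef = 63 + 1.0*7 = 70 mm

70 mm


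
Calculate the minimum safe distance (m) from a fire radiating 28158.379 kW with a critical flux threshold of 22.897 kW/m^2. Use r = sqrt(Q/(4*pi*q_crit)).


4*pi*q_crit = 287.73
Q/(4*pi*q_crit) = 97.863
r = sqrt(97.863) = 9.8926 m

9.8926 m


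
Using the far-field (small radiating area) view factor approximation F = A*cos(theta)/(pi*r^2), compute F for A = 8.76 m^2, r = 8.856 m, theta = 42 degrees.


cos(42 deg) = 0.74314
pi*r^2 = 246.39
F = 8.76 * 0.74314 / 246.39 = 0.026421

0.026421


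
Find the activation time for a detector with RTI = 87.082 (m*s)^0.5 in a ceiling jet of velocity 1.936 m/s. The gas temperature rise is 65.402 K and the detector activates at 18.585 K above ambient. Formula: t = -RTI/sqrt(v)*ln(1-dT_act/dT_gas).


dT_act/dT_gas = 0.28417
ln(1 - 0.28417) = -0.33431
t = -87.082 / sqrt(1.936) * -0.33431 = 20.923 s

20.923 s


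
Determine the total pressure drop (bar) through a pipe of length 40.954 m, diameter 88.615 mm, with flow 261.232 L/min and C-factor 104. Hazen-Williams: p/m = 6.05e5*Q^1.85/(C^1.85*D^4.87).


Q^1.85 = 29614
C^1.85 = 5389.0
D^4.87 = 3.0504e+09
p/m = 0.0010899 bar/m
p_total = 0.0010899 * 40.954 = 0.044635 bar

0.044635 bar


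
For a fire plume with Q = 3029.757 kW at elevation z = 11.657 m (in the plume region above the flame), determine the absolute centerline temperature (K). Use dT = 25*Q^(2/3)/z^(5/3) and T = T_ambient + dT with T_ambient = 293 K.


Q^(2/3) = 209.38
z^(5/3) = 59.930
dT = 25 * 209.38 / 59.930 = 87.344 K
T = 293 + 87.344 = 380.34 K

380.34 K


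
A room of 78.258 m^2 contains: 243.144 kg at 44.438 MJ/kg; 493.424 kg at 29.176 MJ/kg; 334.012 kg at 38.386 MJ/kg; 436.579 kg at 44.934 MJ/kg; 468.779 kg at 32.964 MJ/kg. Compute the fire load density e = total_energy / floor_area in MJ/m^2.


Total energy = 243.144*44.438 + 493.424*29.176 + 334.012*38.386 + 436.579*44.934 + 468.779*32.964
= 10804.83 + 14396.14 + 12821.38 + 19617.24 + 15452.83
= 73092.43 MJ
e = 73092.43 / 78.258 = 933.99 MJ/m^2

933.99 MJ/m^2


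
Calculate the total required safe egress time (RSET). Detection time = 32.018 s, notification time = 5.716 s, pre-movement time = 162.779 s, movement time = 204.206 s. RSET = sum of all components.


Total = 32.018 + 5.716 + 162.779 + 204.206 = 404.719 s

404.719 s


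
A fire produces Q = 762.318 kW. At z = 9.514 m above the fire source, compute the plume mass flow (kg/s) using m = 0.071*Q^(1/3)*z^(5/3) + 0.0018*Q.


Q^(1/3) = 9.1351
z^(5/3) = 42.717
First term = 0.071 * 9.1351 * 42.717 = 27.706
Second term = 0.0018 * 762.318 = 1.3722
m = 29.078 kg/s

29.078 kg/s


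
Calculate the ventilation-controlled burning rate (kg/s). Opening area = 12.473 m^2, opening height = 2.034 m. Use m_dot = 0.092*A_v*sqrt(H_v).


sqrt(H_v) = 1.4262
m_dot = 0.092 * 12.473 * 1.4262 = 1.6366 kg/s

1.6366 kg/s


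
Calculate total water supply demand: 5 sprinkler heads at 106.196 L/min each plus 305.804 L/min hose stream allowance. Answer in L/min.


Sprinkler demand = 5 * 106.196 = 530.98 L/min
Total = 530.98 + 305.804 = 836.784 L/min

836.784 L/min


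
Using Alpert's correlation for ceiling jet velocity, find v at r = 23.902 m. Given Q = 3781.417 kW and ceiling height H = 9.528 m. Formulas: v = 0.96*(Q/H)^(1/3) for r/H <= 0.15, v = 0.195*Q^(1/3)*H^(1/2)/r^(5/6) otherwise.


r/H = 23.902 / 9.528 = 2.5086
r/H > 0.15, so v = 0.195*Q^(1/3)*H^(1/2)/r^(5/6)
Q^(1/3) = 15.579
H^(1/2) = 3.0867
r^(5/6) = 14.083
v = 0.195 * 15.579 * 3.0867 / 14.083 = 0.66587 m/s

0.66587 m/s


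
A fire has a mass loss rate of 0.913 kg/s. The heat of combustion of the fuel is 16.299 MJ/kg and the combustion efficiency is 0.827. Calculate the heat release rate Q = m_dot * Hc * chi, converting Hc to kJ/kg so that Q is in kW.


Hc = 16.299 MJ/kg = 16.299 * 1000 kJ/kg = 16299 kJ/kg
Q = 0.913 kg/s * 16299 kJ/kg * 0.827 = 12307 kW

12307 kW


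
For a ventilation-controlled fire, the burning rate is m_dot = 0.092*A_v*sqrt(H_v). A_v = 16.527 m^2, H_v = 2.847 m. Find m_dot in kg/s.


sqrt(H_v) = 1.6873
m_dot = 0.092 * 16.527 * 1.6873 = 2.5655 kg/s

2.5655 kg/s


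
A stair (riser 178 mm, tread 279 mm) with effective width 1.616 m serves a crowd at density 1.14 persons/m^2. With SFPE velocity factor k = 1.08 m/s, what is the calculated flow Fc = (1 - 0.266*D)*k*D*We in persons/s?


1 - 0.266*D = 1 - 0.266*1.14 = 0.69676
Fs = 0.69676 * 1.08 * 1.14 = 0.85785 persons/(s*m)
Fc = 0.85785 * 1.616 = 1.3863 persons/s

1.3863 persons/s


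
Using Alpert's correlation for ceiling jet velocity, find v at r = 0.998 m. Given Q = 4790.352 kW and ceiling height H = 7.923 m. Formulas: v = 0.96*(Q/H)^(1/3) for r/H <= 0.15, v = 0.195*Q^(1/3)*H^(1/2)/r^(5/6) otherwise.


r/H = 0.998 / 7.923 = 0.12596
r/H <= 0.15, so v = 0.96*(Q/H)^(1/3)
Q/H = 604.61
(Q/H)^(1/3) = 8.4559
v = 0.96 * 8.4559 = 8.1177 m/s

8.1177 m/s


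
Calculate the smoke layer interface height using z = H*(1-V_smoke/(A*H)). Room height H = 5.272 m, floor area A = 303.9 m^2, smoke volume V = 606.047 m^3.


V/(A*H) = 0.37827
1 - 0.37827 = 0.62173
z = 5.272 * 0.62173 = 3.2778 m

3.2778 m


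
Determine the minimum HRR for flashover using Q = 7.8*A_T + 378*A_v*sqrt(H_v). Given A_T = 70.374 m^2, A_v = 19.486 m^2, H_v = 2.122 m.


7.8*A_T = 548.92
sqrt(H_v) = 1.4567
378*A_v*sqrt(H_v) = 10730
Q = 548.92 + 10730 = 11279 kW

11279 kW


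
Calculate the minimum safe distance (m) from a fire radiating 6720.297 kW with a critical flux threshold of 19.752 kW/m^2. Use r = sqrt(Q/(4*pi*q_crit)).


4*pi*q_crit = 248.21
Q/(4*pi*q_crit) = 27.075
r = sqrt(27.075) = 5.2034 m

5.2034 m


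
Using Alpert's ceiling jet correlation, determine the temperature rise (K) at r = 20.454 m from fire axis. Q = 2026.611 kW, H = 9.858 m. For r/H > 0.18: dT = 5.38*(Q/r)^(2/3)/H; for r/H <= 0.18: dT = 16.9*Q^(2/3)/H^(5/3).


r/H = 20.454 / 9.858 = 2.0749
r/H > 0.18, so dT = 5.38*(Q/r)^(2/3)/H
Q/r = 99.081
(Q/r)^(2/3) = 21.412
dT = 5.38 * 21.412 / 9.858 = 11.686 K

11.686 K


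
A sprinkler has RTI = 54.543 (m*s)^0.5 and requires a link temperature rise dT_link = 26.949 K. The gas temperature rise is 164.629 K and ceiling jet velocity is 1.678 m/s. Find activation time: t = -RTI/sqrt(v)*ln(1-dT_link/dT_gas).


dT_link/dT_gas = 0.16370
ln(1 - 0.16370) = -0.17876
t = -54.543 / sqrt(1.678) * -0.17876 = 7.5269 s

7.5269 s


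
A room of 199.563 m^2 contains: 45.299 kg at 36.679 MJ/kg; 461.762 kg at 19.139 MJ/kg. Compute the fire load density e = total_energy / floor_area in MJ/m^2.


Total energy = 45.299*36.679 + 461.762*19.139
= 1661.522 + 8837.663
= 10499.18 MJ
e = 10499.18 / 199.563 = 52.611 MJ/m^2

52.611 MJ/m^2


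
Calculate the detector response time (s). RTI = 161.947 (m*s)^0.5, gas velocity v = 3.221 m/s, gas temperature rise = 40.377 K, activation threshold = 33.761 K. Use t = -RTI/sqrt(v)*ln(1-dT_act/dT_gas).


dT_act/dT_gas = 0.83614
ln(1 - 0.83614) = -1.8088
t = -161.947 / sqrt(3.221) * -1.8088 = 163.22 s

163.22 s


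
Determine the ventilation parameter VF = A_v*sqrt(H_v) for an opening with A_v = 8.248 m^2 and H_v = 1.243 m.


sqrt(H_v) = 1.1149
VF = 8.248 * 1.1149 = 9.1957 m^(5/2)

9.1957 m^(5/2)


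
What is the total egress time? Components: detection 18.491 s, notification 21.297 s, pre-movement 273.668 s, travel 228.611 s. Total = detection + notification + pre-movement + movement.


Total = 18.491 + 21.297 + 273.668 + 228.611 = 542.067 s

542.067 s


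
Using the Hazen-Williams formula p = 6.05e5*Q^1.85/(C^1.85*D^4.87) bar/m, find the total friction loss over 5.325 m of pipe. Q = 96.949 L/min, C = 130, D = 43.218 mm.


Q^1.85 = 4732.7
C^1.85 = 8143.2
D^4.87 = 9.2403e+07
p/m = 0.0038052 bar/m
p_total = 0.0038052 * 5.325 = 0.020263 bar

0.020263 bar


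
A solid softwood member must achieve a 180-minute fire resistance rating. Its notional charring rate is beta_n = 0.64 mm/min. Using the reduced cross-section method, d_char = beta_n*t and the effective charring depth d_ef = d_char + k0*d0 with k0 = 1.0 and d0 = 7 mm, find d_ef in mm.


d_char = 0.64 * 180 = 115.2 mm
d_ef = 115.2 + 1.0*7 = 122.2 mm

122.2 mm


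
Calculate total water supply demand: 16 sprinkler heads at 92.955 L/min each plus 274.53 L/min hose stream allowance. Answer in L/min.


Sprinkler demand = 16 * 92.955 = 1487.28 L/min
Total = 1487.28 + 274.53 = 1761.81 L/min

1761.81 L/min


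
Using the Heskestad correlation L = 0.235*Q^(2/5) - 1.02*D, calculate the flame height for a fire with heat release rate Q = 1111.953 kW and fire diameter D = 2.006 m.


Q^(2/5) = 16.536
0.235 * Q^(2/5) = 3.8860
1.02 * D = 2.0461
L = 1.8399 m

1.8399 m


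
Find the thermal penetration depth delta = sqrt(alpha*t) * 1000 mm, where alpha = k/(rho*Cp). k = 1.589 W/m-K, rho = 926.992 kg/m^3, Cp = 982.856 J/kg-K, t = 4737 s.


alpha = 1.589 / (926.992 * 982.856) = 1.7440e-06 m^2/s
alpha * t = 0.0082615
delta = sqrt(0.0082615) * 1000 = 90.893 mm

90.893 mm


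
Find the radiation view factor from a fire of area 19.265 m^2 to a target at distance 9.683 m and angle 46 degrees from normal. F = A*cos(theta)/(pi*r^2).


cos(46 deg) = 0.69466
pi*r^2 = 294.56
F = 19.265 * 0.69466 / 294.56 = 0.045433

0.045433


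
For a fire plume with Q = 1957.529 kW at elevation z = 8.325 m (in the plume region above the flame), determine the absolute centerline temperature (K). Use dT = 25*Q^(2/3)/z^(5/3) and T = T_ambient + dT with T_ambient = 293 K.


Q^(2/3) = 156.48
z^(5/3) = 34.196
dT = 25 * 156.48 / 34.196 = 114.40 K
T = 293 + 114.40 = 407.40 K

407.40 K


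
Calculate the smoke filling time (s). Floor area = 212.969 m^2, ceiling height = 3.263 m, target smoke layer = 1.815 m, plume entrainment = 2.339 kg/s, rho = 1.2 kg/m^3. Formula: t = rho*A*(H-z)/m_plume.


H - z = 1.448 m
t = 1.2 * 212.969 * 1.448 / 2.339 = 158.21 s

158.21 s


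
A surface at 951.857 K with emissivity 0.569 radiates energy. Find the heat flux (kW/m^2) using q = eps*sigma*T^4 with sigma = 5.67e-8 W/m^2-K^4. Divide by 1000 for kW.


T^4 = 8.2089e+11
q = 0.569 * 5.67e-8 * 8.2089e+11 / 1000 = 26.484 kW/m^2

26.484 kW/m^2


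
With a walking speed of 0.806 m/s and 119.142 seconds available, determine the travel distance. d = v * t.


d = 0.806 * 119.142 = 96.028 m

96.028 m


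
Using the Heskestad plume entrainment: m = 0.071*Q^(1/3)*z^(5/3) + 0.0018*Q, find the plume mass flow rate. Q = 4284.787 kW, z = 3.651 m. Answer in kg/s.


Q^(1/3) = 16.242
z^(5/3) = 8.6567
First term = 0.071 * 16.242 * 8.6567 = 9.9828
Second term = 0.0018 * 4284.787 = 7.7126
m = 17.695 kg/s

17.695 kg/s


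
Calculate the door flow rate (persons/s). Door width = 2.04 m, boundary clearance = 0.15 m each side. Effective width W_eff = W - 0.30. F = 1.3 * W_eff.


W_eff = 2.04 - 0.30 = 1.74 m
F = 1.3 * 1.74 = 2.262 persons/s

2.262 persons/s


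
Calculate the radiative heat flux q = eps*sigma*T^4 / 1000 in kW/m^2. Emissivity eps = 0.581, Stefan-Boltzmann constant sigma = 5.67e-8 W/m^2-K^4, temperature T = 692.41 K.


T^4 = 2.2985e+11
q = 0.581 * 5.67e-8 * 2.2985e+11 / 1000 = 7.5720 kW/m^2

7.5720 kW/m^2


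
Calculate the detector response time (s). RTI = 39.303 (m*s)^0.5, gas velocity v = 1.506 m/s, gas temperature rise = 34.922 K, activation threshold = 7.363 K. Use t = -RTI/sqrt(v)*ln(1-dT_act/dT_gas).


dT_act/dT_gas = 0.21084
ln(1 - 0.21084) = -0.23679
t = -39.303 / sqrt(1.506) * -0.23679 = 7.5836 s

7.5836 s


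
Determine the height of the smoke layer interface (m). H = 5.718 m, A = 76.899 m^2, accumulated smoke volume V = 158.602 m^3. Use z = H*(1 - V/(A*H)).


V/(A*H) = 0.36070
1 - 0.36070 = 0.63930
z = 5.718 * 0.63930 = 3.6555 m

3.6555 m


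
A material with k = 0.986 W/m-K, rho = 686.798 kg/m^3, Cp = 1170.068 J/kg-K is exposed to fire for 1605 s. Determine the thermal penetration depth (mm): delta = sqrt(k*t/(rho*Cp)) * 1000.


alpha = 0.986 / (686.798 * 1170.068) = 1.2270e-06 m^2/s
alpha * t = 0.0019693
delta = sqrt(0.0019693) * 1000 = 44.377 mm

44.377 mm


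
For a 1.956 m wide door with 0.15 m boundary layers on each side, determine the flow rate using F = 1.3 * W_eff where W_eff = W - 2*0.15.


W_eff = 1.956 - 0.30 = 1.656 m
F = 1.3 * 1.656 = 2.1528 persons/s

2.1528 persons/s


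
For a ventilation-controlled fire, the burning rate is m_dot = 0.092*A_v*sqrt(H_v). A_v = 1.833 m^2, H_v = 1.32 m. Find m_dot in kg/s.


sqrt(H_v) = 1.1489
m_dot = 0.092 * 1.833 * 1.1489 = 0.19375 kg/s

0.19375 kg/s


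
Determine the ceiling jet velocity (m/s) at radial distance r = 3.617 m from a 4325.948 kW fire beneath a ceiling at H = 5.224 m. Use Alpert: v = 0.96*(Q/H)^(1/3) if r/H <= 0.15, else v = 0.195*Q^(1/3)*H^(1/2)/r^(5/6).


r/H = 3.617 / 5.224 = 0.69238
r/H > 0.15, so v = 0.195*Q^(1/3)*H^(1/2)/r^(5/6)
Q^(1/3) = 16.294
H^(1/2) = 2.2856
r^(5/6) = 2.9194
v = 0.195 * 16.294 * 2.2856 / 2.9194 = 2.4876 m/s

2.4876 m/s


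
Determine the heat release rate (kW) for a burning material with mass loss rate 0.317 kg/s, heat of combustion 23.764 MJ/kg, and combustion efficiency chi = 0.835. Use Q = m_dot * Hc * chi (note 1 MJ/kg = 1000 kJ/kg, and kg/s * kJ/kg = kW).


Hc = 23.764 MJ/kg = 23.764 * 1000 kJ/kg = 23764 kJ/kg
Q = 0.317 kg/s * 23764 kJ/kg * 0.835 = 6290.2 kW

6290.2 kW


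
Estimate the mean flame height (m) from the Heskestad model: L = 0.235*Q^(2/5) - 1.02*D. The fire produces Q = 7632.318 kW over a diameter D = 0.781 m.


Q^(2/5) = 35.732
0.235 * Q^(2/5) = 8.3971
1.02 * D = 0.79662
L = 7.6005 m

7.6005 m


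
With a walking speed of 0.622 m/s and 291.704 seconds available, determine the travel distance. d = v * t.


d = 0.622 * 291.704 = 181.44 m

181.44 m


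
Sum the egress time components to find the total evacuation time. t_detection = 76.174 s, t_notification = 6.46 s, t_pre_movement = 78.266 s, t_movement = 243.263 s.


Total = 76.174 + 6.46 + 78.266 + 243.263 = 404.163 s

404.163 s


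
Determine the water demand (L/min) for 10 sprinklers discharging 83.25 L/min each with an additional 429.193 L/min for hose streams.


Sprinkler demand = 10 * 83.25 = 832.5 L/min
Total = 832.5 + 429.193 = 1261.693 L/min

1261.693 L/min


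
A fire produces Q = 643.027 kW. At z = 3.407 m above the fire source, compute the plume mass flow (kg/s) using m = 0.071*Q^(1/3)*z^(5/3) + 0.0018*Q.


Q^(1/3) = 8.6313
z^(5/3) = 7.7141
First term = 0.071 * 8.6313 * 7.7141 = 4.7274
Second term = 0.0018 * 643.027 = 1.1574
m = 5.8848 kg/s

5.8848 kg/s


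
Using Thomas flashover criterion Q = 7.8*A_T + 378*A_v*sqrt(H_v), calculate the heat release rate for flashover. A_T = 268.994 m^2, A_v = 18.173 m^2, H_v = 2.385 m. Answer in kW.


7.8*A_T = 2098.2
sqrt(H_v) = 1.5443
378*A_v*sqrt(H_v) = 10609
Q = 2098.2 + 10609 = 12707 kW

12707 kW


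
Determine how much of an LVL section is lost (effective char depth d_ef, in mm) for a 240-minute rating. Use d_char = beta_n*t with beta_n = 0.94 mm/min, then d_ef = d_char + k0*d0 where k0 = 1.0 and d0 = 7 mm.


d_char = 0.94 * 240 = 225.6 mm
d_ef = 225.6 + 1.0*7 = 232.6 mm

232.6 mm


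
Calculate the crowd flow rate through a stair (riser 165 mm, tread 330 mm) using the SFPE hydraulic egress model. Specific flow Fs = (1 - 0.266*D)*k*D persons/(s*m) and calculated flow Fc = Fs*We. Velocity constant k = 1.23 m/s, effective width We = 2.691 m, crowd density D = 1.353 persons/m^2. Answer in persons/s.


1 - 0.266*D = 1 - 0.266*1.353 = 0.64010
Fs = 0.64010 * 1.23 * 1.353 = 1.0653 persons/(s*m)
Fc = 1.0653 * 2.691 = 2.8666 persons/s

2.8666 persons/s


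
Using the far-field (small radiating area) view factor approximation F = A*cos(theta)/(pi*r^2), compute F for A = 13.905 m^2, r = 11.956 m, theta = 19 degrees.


cos(19 deg) = 0.94552
pi*r^2 = 449.08
F = 13.905 * 0.94552 / 449.08 = 0.029277

0.029277


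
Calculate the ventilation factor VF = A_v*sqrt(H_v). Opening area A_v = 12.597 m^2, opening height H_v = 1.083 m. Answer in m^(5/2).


sqrt(H_v) = 1.0407
VF = 12.597 * 1.0407 = 13.109 m^(5/2)

13.109 m^(5/2)


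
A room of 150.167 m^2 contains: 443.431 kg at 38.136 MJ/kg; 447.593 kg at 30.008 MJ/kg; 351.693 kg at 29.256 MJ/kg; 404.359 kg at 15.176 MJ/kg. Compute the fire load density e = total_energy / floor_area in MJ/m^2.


Total energy = 443.431*38.136 + 447.593*30.008 + 351.693*29.256 + 404.359*15.176
= 16910.68 + 13431.37 + 10289.13 + 6136.552
= 46767.74 MJ
e = 46767.74 / 150.167 = 311.44 MJ/m^2

311.44 MJ/m^2


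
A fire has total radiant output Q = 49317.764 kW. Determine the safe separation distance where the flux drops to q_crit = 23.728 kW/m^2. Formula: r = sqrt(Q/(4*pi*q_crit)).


4*pi*q_crit = 298.17
Q/(4*pi*q_crit) = 165.40
r = sqrt(165.40) = 12.861 m

12.861 m


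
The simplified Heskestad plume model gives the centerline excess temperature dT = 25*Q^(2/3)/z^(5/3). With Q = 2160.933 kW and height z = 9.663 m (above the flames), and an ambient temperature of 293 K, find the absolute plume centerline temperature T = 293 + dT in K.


Q^(2/3) = 167.15
z^(5/3) = 43.838
dT = 25 * 167.15 / 43.838 = 95.319 K
T = 293 + 95.319 = 388.32 K

388.32 K


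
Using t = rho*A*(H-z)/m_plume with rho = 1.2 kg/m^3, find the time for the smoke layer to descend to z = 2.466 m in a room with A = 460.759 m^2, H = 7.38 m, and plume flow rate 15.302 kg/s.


H - z = 4.914 m
t = 1.2 * 460.759 * 4.914 / 15.302 = 177.56 s

177.56 s


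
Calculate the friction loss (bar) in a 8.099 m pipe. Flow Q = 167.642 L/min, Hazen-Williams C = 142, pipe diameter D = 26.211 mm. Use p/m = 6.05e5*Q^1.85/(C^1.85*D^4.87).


Q^1.85 = 13035
C^1.85 = 9588.1
D^4.87 = 8091240
p/m = 0.10165 bar/m
p_total = 0.10165 * 8.099 = 0.82328 bar

0.82328 bar


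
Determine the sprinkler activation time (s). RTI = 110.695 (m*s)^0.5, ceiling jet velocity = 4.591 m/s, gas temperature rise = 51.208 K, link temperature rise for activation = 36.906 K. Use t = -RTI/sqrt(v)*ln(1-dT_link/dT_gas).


dT_link/dT_gas = 0.72071
ln(1 - 0.72071) = -1.2755
t = -110.695 / sqrt(4.591) * -1.2755 = 65.895 s

65.895 s


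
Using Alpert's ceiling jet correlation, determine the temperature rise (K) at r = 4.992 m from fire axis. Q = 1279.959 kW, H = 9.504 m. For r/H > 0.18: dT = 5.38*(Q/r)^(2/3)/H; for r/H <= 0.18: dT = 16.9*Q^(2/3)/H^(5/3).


r/H = 4.992 / 9.504 = 0.52525
r/H > 0.18, so dT = 5.38*(Q/r)^(2/3)/H
Q/r = 256.40
(Q/r)^(2/3) = 40.360
dT = 5.38 * 40.360 / 9.504 = 22.847 K

22.847 K


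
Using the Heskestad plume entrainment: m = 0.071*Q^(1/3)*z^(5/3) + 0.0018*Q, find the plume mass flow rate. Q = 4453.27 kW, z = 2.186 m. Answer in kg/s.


Q^(1/3) = 16.452
z^(5/3) = 3.6820
First term = 0.071 * 16.452 * 3.6820 = 4.3010
Second term = 0.0018 * 4453.27 = 8.0159
m = 12.317 kg/s

12.317 kg/s


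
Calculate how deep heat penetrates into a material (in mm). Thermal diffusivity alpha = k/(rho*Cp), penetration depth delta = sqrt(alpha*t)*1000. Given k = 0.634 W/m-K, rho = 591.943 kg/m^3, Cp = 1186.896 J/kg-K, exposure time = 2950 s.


alpha = 0.634 / (591.943 * 1186.896) = 9.0240e-07 m^2/s
alpha * t = 0.0026621
delta = sqrt(0.0026621) * 1000 = 51.595 mm

51.595 mm


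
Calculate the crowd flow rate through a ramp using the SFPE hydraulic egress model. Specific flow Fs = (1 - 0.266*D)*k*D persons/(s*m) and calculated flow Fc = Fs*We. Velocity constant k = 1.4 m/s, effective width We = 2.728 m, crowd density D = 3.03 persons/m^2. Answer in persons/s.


1 - 0.266*D = 1 - 0.266*3.03 = 0.19402
Fs = 0.19402 * 1.4 * 3.03 = 0.82303 persons/(s*m)
Fc = 0.82303 * 2.728 = 2.2452 persons/s

2.2452 persons/s


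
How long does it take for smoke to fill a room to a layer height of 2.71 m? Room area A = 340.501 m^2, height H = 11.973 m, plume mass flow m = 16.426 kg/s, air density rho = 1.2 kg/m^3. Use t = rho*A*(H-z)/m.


H - z = 9.263 m
t = 1.2 * 340.501 * 9.263 / 16.426 = 230.42 s

230.42 s


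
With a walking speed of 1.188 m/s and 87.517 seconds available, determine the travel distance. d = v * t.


d = 1.188 * 87.517 = 103.97 m

103.97 m


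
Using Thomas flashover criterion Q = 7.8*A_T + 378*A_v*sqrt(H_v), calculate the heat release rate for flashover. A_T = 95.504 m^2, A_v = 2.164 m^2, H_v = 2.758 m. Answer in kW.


7.8*A_T = 744.93
sqrt(H_v) = 1.6607
378*A_v*sqrt(H_v) = 1358.5
Q = 744.93 + 1358.5 = 2103.4 kW

2103.4 kW


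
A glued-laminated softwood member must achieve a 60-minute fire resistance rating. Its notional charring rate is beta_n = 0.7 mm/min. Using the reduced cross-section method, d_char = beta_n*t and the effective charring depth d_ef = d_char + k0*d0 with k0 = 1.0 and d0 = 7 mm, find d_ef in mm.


d_char = 0.7 * 60 = 42 mm
d_ef = 42 + 1.0*7 = 49 mm

49 mm


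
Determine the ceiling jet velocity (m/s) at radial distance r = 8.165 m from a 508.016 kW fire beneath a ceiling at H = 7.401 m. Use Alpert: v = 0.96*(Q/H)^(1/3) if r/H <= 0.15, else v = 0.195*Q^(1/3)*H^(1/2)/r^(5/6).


r/H = 8.165 / 7.401 = 1.1032
r/H > 0.15, so v = 0.195*Q^(1/3)*H^(1/2)/r^(5/6)
Q^(1/3) = 7.9792
H^(1/2) = 2.7205
r^(5/6) = 5.7539
v = 0.195 * 7.9792 * 2.7205 / 5.7539 = 0.73566 m/s

0.73566 m/s


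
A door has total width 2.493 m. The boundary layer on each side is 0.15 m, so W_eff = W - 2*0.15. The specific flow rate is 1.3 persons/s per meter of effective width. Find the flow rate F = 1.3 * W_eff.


W_eff = 2.493 - 0.30 = 2.193 m
F = 1.3 * 2.193 = 2.8509 persons/s

2.8509 persons/s


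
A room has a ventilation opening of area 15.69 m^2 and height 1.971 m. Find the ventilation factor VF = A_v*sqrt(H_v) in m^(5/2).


sqrt(H_v) = 1.4039
VF = 15.69 * 1.4039 = 22.028 m^(5/2)

22.028 m^(5/2)


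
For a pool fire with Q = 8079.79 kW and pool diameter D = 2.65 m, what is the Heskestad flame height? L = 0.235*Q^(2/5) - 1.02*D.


Q^(2/5) = 36.556
0.235 * Q^(2/5) = 8.5907
1.02 * D = 2.703
L = 5.8877 m

5.8877 m


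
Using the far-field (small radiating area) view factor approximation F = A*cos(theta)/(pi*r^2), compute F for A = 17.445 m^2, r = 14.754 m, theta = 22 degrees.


cos(22 deg) = 0.92718
pi*r^2 = 683.86
F = 17.445 * 0.92718 / 683.86 = 0.023652

0.023652


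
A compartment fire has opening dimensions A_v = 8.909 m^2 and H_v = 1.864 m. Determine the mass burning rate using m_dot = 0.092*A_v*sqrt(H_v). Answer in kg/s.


sqrt(H_v) = 1.3653
m_dot = 0.092 * 8.909 * 1.3653 = 1.1190 kg/s

1.1190 kg/s


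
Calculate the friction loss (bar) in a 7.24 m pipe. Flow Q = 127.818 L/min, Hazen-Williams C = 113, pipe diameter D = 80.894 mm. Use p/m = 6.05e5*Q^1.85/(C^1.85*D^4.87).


Q^1.85 = 7892.1
C^1.85 = 6283.4
D^4.87 = 1.9568e+09
p/m = 0.00038833 bar/m
p_total = 0.00038833 * 7.24 = 0.0028115 bar

0.0028115 bar


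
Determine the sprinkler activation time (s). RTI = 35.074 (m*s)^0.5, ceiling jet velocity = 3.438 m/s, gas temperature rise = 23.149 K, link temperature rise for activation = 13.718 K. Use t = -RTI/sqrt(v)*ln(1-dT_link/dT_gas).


dT_link/dT_gas = 0.59260
ln(1 - 0.59260) = -0.89795
t = -35.074 / sqrt(3.438) * -0.89795 = 16.986 s

16.986 s
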